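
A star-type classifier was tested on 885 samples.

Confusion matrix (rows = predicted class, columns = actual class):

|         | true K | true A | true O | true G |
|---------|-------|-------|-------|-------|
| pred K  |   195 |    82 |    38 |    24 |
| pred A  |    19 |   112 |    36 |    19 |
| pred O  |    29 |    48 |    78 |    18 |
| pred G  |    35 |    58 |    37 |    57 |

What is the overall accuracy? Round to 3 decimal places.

Accuracy = trace / total = (195+112+78+57=442) / 885 = 442/885 = 0.499

0.499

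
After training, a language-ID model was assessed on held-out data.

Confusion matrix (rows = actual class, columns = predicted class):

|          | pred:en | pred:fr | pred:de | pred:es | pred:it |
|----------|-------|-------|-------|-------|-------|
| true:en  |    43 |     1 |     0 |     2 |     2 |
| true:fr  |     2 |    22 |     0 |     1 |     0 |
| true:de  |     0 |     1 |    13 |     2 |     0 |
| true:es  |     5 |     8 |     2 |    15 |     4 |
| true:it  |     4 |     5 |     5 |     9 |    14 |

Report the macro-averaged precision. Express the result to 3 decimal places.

Per-class precision (TP/(TP+FP)):
  en: TP=43, FP=2+0+5+4=11 → 43/54 = 0.7963
  fr: TP=22, FP=1+1+8+5=15 → 22/37 = 0.5946
  de: TP=13, FP=0+0+2+5=7 → 13/20 = 0.6500
  es: TP=15, FP=2+1+2+9=14 → 15/29 = 0.5172
  it: TP=14, FP=2+0+0+4=6 → 14/20 = 0.7000
Macro-precision = mean = (0.7963 + 0.5946 + 0.6500 + 0.5172 + 0.7000) / 5 = 0.652

0.652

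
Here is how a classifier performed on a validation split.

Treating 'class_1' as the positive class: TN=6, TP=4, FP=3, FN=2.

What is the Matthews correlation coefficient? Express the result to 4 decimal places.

MCC = (TP·TN − FP·FN) / √((TP+FP)(TP+FN)(TN+FP)(TN+FN))
Numerator = 4·6 − 3·2 = 18
Denominator = √(7·6·9·8) = √3024 = 54.9909
MCC = 18 / 54.9909 = 0.3273

0.3273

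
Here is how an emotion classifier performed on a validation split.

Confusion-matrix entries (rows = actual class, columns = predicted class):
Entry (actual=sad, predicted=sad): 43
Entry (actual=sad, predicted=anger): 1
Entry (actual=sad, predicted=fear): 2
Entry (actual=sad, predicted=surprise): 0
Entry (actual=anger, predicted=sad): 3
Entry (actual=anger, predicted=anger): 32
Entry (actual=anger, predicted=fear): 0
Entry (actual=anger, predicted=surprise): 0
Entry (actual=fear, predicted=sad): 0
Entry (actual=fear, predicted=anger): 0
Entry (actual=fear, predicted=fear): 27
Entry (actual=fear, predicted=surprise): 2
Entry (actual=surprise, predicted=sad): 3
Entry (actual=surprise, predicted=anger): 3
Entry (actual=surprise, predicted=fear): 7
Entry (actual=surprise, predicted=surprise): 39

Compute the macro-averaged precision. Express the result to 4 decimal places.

0.8669

Per-class precision (TP/(TP+FP)):
  sad: TP=43, FP=3+0+3=6 → 43/49 = 0.87755
  anger: TP=32, FP=1+0+3=4 → 32/36 = 0.88889
  fear: TP=27, FP=2+0+7=9 → 27/36 = 0.75000
  surprise: TP=39, FP=0+0+2=2 → 39/41 = 0.95122
Macro-precision = mean = (0.87755 + 0.88889 + 0.75000 + 0.95122) / 4 = 0.8669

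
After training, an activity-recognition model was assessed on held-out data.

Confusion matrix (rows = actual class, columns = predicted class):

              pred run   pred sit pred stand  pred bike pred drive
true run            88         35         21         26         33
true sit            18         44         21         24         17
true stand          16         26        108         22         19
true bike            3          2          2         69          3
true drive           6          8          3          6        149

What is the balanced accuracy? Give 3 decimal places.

Balanced accuracy = mean of per-class recall.
  run: recall = 88/203 = 0.4335
  sit: recall = 44/124 = 0.3548
  stand: recall = 108/191 = 0.5654
  bike: recall = 69/79 = 0.8734
  drive: recall = 149/172 = 0.8663
Mean = (0.4335 + 0.3548 + 0.5654 + 0.8734 + 0.8663) / 5 = 0.619

0.619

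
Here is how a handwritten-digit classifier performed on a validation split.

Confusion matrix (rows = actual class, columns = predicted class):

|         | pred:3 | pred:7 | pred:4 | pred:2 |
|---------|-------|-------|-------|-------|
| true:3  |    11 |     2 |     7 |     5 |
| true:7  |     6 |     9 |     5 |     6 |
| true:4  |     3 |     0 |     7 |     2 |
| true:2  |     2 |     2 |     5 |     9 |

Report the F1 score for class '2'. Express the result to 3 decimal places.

Take TP from the diagonal, FP from the rest of the '2' prediction marginal, FN from the rest of the '2' actual marginal.
F1 score = 2·TP/(2·TP+FP+FN).
2: TP=9, FP=5+6+2=13, FN=2+2+5=9 → 18/40 = 0.4500

0.450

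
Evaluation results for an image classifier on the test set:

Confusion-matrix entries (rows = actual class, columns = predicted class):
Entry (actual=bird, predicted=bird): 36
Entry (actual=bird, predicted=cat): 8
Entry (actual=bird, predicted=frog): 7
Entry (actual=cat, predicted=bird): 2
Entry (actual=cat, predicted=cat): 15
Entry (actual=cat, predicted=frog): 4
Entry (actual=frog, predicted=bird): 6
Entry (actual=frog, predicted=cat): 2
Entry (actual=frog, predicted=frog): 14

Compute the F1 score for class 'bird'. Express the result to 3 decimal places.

One-vs-rest for 'bird': TP = diagonal; FP = other classes predicted 'bird'; FN = 'bird' predicted as other.
F1 score = 2·TP/(2·TP+FP+FN).
bird: TP=36, FP=2+6=8, FN=8+7=15 → 72/95 = 0.7579

0.758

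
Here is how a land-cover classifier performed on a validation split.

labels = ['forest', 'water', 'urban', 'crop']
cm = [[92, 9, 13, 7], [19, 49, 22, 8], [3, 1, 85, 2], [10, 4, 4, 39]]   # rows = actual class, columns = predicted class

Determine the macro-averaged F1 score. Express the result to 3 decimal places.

Per-class F1 score (2·TP/(2·TP+FP+FN)):
  forest: TP=92, FP=19+3+10=32, FN=9+13+7=29 → 184/245 = 0.7510
  water: TP=49, FP=9+1+4=14, FN=19+22+8=49 → 98/161 = 0.6087
  urban: TP=85, FP=13+22+4=39, FN=3+1+2=6 → 170/215 = 0.7907
  crop: TP=39, FP=7+8+2=17, FN=10+4+4=18 → 78/113 = 0.6903
Macro-F1 score = mean = (0.7510 + 0.6087 + 0.7907 + 0.6903) / 4 = 0.710

0.710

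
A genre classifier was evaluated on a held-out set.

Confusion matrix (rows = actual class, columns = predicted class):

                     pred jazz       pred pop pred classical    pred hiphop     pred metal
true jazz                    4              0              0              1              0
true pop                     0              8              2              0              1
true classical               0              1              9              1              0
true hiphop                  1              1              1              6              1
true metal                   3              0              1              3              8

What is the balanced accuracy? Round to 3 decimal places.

0.696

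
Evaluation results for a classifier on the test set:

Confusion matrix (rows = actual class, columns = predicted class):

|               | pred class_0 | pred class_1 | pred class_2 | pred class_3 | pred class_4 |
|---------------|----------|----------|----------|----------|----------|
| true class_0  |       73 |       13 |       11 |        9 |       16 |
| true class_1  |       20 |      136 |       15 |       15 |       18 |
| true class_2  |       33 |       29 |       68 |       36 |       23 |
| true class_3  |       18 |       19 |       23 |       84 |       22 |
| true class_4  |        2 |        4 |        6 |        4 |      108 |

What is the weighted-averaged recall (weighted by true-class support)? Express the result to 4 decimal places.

0.5826

Per-class recall (TP/(TP+FN)):
  class_0: TP=73, FN=13+11+9+16=49 → 73/122 = 0.59836
  class_1: TP=136, FN=20+15+15+18=68 → 136/204 = 0.66667
  class_2: TP=68, FN=33+29+36+23=121 → 68/189 = 0.35979
  class_3: TP=84, FN=18+19+23+22=82 → 84/166 = 0.50602
  class_4: TP=108, FN=2+4+6+4=16 → 108/124 = 0.87097
Weighted-recall = Σ (supportᵢ/N)·recallᵢ with N=805: (122/805)·0.59836 + (204/805)·0.66667 + (189/805)·0.35979 + (166/805)·0.50602 + (124/805)·0.87097 = 0.5826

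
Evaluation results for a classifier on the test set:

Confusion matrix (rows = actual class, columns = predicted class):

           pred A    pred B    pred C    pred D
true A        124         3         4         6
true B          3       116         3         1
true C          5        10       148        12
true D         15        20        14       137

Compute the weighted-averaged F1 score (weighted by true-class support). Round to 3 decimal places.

0.844

Per-class F1 score (2·TP/(2·TP+FP+FN)):
  A: TP=124, FP=3+5+15=23, FN=3+4+6=13 → 248/284 = 0.8732
  B: TP=116, FP=3+10+20=33, FN=3+3+1=7 → 232/272 = 0.8529
  C: TP=148, FP=4+3+14=21, FN=5+10+12=27 → 296/344 = 0.8605
  D: TP=137, FP=6+1+12=19, FN=15+20+14=49 → 274/342 = 0.8012
Weighted-F1 score = Σ (supportᵢ/N)·F1 scoreᵢ with N=621: (137/621)·0.8732 + (123/621)·0.8529 + (175/621)·0.8605 + (186/621)·0.8012 = 0.844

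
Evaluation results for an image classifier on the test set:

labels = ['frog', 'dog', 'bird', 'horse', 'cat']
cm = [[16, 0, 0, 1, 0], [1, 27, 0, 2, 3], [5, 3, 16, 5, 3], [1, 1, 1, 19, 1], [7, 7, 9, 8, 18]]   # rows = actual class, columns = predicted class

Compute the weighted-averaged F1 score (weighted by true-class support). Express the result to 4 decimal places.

Per-class F1 score (2·TP/(2·TP+FP+FN)):
  frog: TP=16, FP=1+5+1+7=14, FN=0+0+1+0=1 → 32/47 = 0.68085
  dog: TP=27, FP=0+3+1+7=11, FN=1+0+2+3=6 → 54/71 = 0.76056
  bird: TP=16, FP=0+0+1+9=10, FN=5+3+5+3=16 → 32/58 = 0.55172
  horse: TP=19, FP=1+2+5+8=16, FN=1+1+1+1=4 → 38/58 = 0.65517
  cat: TP=18, FP=0+3+3+1=7, FN=7+7+9+8=31 → 36/74 = 0.48649
Weighted-F1 score = Σ (supportᵢ/N)·F1 scoreᵢ with N=154: (17/154)·0.68085 + (33/154)·0.76056 + (32/154)·0.55172 + (23/154)·0.65517 + (49/154)·0.48649 = 0.6054

0.6054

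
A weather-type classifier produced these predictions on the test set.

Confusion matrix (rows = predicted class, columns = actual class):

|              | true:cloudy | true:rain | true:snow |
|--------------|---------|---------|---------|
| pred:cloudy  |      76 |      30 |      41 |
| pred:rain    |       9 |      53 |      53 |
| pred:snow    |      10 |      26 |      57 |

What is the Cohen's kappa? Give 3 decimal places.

0.298

Observed agreement pₒ = trace/N = 186/355 = 0.5239
Expected agreement pₑ = Σ (rowᵢ·colᵢ)/N² = (95·147 + 109·115 + 151·93)/355² = 0.3217
κ = (pₒ − pₑ)/(1 − pₑ) = (0.5239 − 0.3217)/(1 − 0.3217) = 0.298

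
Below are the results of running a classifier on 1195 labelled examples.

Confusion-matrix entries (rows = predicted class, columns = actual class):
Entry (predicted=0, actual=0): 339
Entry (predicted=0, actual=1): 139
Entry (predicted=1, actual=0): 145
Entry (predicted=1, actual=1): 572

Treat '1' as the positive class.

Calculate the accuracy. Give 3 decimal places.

Accuracy = (TP+TN)/N = (572+339)/1195 = 0.762

0.762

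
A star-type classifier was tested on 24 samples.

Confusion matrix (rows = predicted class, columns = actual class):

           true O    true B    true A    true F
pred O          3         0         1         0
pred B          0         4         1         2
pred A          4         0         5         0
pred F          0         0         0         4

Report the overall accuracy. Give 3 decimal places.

Accuracy = trace / total = (3+4+5+4=16) / 24 = 16/24 = 0.667

0.667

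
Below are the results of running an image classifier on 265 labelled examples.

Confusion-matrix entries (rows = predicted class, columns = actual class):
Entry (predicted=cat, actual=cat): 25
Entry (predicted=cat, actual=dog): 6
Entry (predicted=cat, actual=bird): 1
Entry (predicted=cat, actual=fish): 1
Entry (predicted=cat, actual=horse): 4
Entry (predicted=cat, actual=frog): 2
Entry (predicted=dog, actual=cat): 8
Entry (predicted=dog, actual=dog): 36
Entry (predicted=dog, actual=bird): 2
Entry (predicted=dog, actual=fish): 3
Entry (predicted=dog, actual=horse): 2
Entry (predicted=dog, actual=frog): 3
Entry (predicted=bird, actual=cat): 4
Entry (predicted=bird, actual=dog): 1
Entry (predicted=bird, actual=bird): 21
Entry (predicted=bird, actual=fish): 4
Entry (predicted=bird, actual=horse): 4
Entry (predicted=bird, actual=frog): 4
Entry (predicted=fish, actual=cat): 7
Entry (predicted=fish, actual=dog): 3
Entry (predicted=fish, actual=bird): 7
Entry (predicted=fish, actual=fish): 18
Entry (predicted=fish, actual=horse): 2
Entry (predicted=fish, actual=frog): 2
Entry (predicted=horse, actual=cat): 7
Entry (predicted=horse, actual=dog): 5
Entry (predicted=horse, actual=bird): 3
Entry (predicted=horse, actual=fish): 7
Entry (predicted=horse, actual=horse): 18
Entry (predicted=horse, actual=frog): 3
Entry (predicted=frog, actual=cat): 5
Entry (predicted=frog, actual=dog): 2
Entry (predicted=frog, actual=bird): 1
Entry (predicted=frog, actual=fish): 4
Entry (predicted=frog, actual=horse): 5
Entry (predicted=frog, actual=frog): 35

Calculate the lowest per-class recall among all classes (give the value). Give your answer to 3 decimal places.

0.446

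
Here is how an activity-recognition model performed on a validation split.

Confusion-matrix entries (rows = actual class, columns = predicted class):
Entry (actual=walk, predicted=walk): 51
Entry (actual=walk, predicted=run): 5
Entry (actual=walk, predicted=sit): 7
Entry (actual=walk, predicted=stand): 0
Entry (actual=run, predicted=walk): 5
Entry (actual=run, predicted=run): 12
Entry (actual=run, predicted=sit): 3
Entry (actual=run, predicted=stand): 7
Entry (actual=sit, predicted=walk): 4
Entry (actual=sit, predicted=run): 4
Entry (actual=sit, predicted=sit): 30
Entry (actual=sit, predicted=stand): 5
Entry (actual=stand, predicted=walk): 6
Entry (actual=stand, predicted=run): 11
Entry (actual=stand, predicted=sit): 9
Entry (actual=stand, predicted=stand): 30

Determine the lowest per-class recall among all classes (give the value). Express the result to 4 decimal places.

0.4444

Per-class recall (TP/(TP+FN)):
  walk: TP=51, FN=5+7+0=12 → 51/63 = 0.80952
  run: TP=12, FN=5+3+7=15 → 12/27 = 0.44444
  sit: TP=30, FN=4+4+5=13 → 30/43 = 0.69767
  stand: TP=30, FN=6+11+9=26 → 30/56 = 0.53571
Lowest is class 'run' with recall = 0.4444.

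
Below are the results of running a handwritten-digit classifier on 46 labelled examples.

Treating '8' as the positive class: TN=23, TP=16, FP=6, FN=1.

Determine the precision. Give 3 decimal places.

Precision = TP/(TP+FP) = 16/(16+6) = 16/22 = 0.727

0.727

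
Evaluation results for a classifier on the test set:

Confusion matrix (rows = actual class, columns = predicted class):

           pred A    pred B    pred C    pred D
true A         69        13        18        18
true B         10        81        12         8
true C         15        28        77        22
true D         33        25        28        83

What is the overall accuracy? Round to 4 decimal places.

Accuracy = trace / total = (69+81+77+83=310) / 540 = 310/540 = 0.5741

0.5741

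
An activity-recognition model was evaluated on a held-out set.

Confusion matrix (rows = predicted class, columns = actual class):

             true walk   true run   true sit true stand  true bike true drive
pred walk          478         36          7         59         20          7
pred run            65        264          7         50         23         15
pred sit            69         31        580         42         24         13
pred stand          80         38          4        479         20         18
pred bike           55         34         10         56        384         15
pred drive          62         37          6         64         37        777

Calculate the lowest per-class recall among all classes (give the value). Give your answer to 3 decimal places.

Per-class recall (TP/(TP+FN)):
  walk: TP=478, FN=65+69+80+55+62=331 → 478/809 = 0.5909
  run: TP=264, FN=36+31+38+34+37=176 → 264/440 = 0.6000
  sit: TP=580, FN=7+7+4+10+6=34 → 580/614 = 0.9446
  stand: TP=479, FN=59+50+42+56+64=271 → 479/750 = 0.6387
  bike: TP=384, FN=20+23+24+20+37=124 → 384/508 = 0.7559
  drive: TP=777, FN=7+15+13+18+15=68 → 777/845 = 0.9195
Lowest is class 'walk' with recall = 0.591.

0.591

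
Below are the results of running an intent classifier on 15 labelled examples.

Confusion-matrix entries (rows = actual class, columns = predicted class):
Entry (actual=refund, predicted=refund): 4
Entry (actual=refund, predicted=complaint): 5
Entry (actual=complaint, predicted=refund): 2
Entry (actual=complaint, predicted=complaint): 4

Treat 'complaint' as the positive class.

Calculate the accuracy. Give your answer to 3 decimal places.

0.533

Accuracy = (TP+TN)/N = (4+4)/15 = 0.533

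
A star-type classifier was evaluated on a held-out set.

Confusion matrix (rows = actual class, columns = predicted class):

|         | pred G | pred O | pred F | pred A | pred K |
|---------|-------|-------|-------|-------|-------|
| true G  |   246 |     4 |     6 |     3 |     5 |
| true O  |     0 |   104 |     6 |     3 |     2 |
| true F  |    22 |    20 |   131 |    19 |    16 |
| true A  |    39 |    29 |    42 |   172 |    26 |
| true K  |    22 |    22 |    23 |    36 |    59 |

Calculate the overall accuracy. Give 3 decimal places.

Accuracy = trace / total = (246+104+131+172+59=712) / 1057 = 712/1057 = 0.674

0.674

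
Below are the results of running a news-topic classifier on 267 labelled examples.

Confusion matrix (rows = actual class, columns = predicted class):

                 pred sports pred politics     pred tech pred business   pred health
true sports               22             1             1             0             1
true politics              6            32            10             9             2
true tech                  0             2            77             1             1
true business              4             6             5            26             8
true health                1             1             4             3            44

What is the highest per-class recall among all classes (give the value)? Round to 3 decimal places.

Per-class recall (TP/(TP+FN)):
  sports: TP=22, FN=1+1+0+1=3 → 22/25 = 0.8800
  politics: TP=32, FN=6+10+9+2=27 → 32/59 = 0.5424
  tech: TP=77, FN=0+2+1+1=4 → 77/81 = 0.9506
  business: TP=26, FN=4+6+5+8=23 → 26/49 = 0.5306
  health: TP=44, FN=1+1+4+3=9 → 44/53 = 0.8302
Highest is class 'tech' with recall = 0.951.

0.951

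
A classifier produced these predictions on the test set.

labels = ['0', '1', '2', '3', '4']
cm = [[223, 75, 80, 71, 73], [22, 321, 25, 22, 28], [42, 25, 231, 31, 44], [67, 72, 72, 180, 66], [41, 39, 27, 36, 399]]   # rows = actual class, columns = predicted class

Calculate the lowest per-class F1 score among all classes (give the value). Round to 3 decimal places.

Per-class F1 score (2·TP/(2·TP+FP+FN)):
  0: TP=223, FP=22+42+67+41=172, FN=75+80+71+73=299 → 446/917 = 0.4864
  1: TP=321, FP=75+25+72+39=211, FN=22+25+22+28=97 → 642/950 = 0.6758
  2: TP=231, FP=80+25+72+27=204, FN=42+25+31+44=142 → 462/808 = 0.5718
  3: TP=180, FP=71+22+31+36=160, FN=67+72+72+66=277 → 360/797 = 0.4517
  4: TP=399, FP=73+28+44+66=211, FN=41+39+27+36=143 → 798/1152 = 0.6927
Lowest is class '3' with F1 score = 0.452.

0.452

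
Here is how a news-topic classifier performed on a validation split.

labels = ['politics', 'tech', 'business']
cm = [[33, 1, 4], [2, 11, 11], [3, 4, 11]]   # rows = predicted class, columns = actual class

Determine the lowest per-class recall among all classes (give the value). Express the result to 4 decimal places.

Per-class recall (TP/(TP+FN)):
  politics: TP=33, FN=2+3=5 → 33/38 = 0.86842
  tech: TP=11, FN=1+4=5 → 11/16 = 0.68750
  business: TP=11, FN=4+11=15 → 11/26 = 0.42308
Lowest is class 'business' with recall = 0.4231.

0.4231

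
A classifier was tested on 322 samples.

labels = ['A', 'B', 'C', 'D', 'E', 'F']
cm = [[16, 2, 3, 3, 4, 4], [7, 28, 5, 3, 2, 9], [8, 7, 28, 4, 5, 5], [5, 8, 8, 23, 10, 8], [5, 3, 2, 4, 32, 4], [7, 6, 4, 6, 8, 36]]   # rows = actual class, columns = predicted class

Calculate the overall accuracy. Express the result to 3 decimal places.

0.506

Accuracy = trace / total = (16+28+28+23+32+36=163) / 322 = 163/322 = 0.506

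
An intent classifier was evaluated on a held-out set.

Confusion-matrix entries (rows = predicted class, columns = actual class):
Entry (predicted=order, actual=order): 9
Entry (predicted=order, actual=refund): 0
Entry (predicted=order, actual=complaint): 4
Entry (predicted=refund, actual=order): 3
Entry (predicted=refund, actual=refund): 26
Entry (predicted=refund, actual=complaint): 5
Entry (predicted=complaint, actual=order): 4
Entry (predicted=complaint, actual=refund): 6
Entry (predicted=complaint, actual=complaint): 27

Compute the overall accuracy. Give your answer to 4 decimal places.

0.7381

Accuracy = trace / total = (9+26+27=62) / 84 = 62/84 = 0.7381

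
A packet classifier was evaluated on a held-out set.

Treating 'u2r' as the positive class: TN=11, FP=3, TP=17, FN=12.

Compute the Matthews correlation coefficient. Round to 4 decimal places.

MCC = (TP·TN − FP·FN) / √((TP+FP)(TP+FN)(TN+FP)(TN+FN))
Numerator = 17·11 − 3·12 = 151
Denominator = √(20·29·14·23) = √186760 = 432.1574
MCC = 151 / 432.1574 = 0.3494

0.3494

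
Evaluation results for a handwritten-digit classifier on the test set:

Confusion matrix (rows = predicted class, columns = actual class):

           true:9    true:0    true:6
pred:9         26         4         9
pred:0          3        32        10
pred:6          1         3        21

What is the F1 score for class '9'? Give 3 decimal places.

0.754

Take TP from the diagonal, FP from the rest of the '9' prediction marginal, FN from the rest of the '9' actual marginal.
F1 score = 2·TP/(2·TP+FP+FN).
9: TP=26, FP=4+9=13, FN=3+1=4 → 52/69 = 0.7536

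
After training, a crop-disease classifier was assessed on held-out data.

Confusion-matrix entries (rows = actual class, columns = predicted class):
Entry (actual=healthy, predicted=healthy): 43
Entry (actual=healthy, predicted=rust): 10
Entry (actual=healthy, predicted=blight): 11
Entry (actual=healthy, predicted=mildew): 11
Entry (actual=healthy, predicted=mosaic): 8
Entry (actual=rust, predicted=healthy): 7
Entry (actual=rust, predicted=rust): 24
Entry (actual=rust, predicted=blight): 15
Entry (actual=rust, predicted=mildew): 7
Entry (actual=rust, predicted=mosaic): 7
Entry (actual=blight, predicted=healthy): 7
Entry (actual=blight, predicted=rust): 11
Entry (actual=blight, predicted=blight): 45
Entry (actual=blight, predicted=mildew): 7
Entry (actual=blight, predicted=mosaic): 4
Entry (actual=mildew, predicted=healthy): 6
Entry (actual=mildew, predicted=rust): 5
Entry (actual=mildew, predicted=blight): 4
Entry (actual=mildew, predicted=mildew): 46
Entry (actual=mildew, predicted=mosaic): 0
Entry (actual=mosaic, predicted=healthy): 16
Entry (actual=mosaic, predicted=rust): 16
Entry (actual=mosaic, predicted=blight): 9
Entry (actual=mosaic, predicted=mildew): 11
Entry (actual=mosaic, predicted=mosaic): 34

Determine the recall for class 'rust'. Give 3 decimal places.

0.400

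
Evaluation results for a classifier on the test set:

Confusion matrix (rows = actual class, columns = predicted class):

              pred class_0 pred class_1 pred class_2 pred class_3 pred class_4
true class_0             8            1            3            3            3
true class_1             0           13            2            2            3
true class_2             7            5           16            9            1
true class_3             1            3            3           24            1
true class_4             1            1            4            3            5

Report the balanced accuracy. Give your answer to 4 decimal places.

Balanced accuracy = mean of per-class recall.
  class_0: recall = 8/18 = 0.44444
  class_1: recall = 13/20 = 0.65000
  class_2: recall = 16/38 = 0.42105
  class_3: recall = 24/32 = 0.75000
  class_4: recall = 5/14 = 0.35714
Mean = (0.44444 + 0.65000 + 0.42105 + 0.75000 + 0.35714) / 5 = 0.5245

0.5245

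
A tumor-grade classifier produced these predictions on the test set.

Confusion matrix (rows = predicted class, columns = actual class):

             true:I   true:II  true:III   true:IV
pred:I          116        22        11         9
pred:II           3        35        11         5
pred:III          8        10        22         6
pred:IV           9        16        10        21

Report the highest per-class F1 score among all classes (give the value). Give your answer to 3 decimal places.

Per-class F1 score (2·TP/(2·TP+FP+FN)):
  I: TP=116, FP=22+11+9=42, FN=3+8+9=20 → 232/294 = 0.7891
  II: TP=35, FP=3+11+5=19, FN=22+10+16=48 → 70/137 = 0.5109
  III: TP=22, FP=8+10+6=24, FN=11+11+10=32 → 44/100 = 0.4400
  IV: TP=21, FP=9+16+10=35, FN=9+5+6=20 → 42/97 = 0.4330
Highest is class 'I' with F1 score = 0.789.

0.789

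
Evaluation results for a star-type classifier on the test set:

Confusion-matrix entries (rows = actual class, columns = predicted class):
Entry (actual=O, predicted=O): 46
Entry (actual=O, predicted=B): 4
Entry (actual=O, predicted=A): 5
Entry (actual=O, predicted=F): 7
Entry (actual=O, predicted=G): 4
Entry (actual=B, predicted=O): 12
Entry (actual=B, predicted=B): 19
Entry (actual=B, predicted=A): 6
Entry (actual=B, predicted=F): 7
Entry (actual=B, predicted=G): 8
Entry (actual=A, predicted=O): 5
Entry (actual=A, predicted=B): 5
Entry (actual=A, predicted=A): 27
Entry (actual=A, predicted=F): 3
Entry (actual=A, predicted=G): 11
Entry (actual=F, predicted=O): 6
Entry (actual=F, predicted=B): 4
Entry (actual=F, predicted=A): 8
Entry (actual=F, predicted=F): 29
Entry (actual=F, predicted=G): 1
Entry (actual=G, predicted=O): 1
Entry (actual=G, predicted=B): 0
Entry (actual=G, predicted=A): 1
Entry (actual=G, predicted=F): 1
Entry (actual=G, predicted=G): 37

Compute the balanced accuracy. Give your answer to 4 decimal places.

0.6242

Balanced accuracy = mean of per-class recall.
  O: recall = 46/66 = 0.69697
  B: recall = 19/52 = 0.36538
  A: recall = 27/51 = 0.52941
  F: recall = 29/48 = 0.60417
  G: recall = 37/40 = 0.92500
Mean = (0.69697 + 0.36538 + 0.52941 + 0.60417 + 0.92500) / 5 = 0.6242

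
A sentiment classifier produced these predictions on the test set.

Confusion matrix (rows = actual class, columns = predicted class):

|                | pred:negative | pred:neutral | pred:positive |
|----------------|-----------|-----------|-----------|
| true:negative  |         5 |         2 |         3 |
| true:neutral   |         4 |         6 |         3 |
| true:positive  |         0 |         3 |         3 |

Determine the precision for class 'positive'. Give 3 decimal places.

One-vs-rest for 'positive': TP = diagonal; FP = other classes predicted 'positive'; FN = 'positive' predicted as other.
precision = TP/(TP+FP).
positive: TP=3, FP=3+3=6 → 3/9 = 0.3333

0.333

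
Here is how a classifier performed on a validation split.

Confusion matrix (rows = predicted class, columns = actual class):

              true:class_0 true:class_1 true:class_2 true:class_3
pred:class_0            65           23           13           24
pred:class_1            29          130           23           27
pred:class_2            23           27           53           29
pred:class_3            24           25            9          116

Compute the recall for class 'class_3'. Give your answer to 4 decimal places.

0.5918

One-vs-rest for 'class_3': TP = diagonal; FP = other classes predicted 'class_3'; FN = 'class_3' predicted as other.
recall = TP/(TP+FN).
class_3: TP=116, FN=24+27+29=80 → 116/196 = 0.59184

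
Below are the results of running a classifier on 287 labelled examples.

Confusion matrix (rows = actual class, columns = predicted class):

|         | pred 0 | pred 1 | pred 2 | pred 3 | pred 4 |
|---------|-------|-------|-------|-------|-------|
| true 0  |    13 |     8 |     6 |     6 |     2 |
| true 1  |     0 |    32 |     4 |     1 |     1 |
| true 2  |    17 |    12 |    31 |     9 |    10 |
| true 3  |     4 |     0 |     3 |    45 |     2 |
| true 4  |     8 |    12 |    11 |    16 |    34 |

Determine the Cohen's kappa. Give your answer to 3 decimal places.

Observed agreement pₒ = trace/N = 155/287 = 0.5401
Expected agreement pₑ = Σ (rowᵢ·colᵢ)/N² = (35·42 + 38·64 + 79·55 + 54·77 + 81·49)/287² = 0.1988
κ = (pₒ − pₑ)/(1 − pₑ) = (0.5401 − 0.1988)/(1 − 0.1988) = 0.426

0.426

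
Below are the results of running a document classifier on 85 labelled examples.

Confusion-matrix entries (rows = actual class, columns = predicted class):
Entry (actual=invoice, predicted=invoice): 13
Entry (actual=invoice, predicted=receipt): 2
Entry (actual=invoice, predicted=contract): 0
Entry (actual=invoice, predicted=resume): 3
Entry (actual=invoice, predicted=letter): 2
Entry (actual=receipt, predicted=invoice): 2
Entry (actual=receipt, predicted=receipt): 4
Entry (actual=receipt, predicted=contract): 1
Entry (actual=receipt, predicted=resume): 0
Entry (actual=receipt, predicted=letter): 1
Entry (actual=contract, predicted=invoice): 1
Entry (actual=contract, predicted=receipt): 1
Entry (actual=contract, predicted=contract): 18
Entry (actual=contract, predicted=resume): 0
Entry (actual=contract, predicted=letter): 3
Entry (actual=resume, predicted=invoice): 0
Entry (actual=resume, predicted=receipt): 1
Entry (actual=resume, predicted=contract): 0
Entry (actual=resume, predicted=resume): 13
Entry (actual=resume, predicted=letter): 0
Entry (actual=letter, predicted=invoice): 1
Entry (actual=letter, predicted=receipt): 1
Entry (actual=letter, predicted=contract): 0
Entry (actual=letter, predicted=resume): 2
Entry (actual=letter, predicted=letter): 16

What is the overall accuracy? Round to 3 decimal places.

Accuracy = trace / total = (13+4+18+13+16=64) / 85 = 64/85 = 0.753

0.753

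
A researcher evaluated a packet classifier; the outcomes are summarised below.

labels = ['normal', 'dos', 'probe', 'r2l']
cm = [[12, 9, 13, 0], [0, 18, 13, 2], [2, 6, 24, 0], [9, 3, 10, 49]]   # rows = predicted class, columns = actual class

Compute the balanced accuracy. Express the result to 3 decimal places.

0.596

Balanced accuracy = mean of per-class recall.
  normal: recall = 12/23 = 0.5217
  dos: recall = 18/36 = 0.5000
  probe: recall = 24/60 = 0.4000
  r2l: recall = 49/51 = 0.9608
Mean = (0.5217 + 0.5000 + 0.4000 + 0.9608) / 4 = 0.596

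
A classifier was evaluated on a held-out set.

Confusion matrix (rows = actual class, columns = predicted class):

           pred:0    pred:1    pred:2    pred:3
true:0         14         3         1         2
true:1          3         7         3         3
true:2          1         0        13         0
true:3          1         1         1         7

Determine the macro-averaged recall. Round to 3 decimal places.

0.692

Per-class recall (TP/(TP+FN)):
  0: TP=14, FN=3+1+2=6 → 14/20 = 0.7000
  1: TP=7, FN=3+3+3=9 → 7/16 = 0.4375
  2: TP=13, FN=1+0+0=1 → 13/14 = 0.9286
  3: TP=7, FN=1+1+1=3 → 7/10 = 0.7000
Macro-recall = mean = (0.7000 + 0.4375 + 0.9286 + 0.7000) / 4 = 0.692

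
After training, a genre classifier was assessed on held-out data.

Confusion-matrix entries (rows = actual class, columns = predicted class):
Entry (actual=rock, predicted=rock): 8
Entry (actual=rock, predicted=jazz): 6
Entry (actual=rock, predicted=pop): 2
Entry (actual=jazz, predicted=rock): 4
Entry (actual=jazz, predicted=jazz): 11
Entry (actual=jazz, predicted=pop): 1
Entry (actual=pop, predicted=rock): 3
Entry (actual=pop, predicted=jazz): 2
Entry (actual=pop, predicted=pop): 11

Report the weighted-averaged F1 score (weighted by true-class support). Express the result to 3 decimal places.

Per-class F1 score (2·TP/(2·TP+FP+FN)):
  rock: TP=8, FP=4+3=7, FN=6+2=8 → 16/31 = 0.5161
  jazz: TP=11, FP=6+2=8, FN=4+1=5 → 22/35 = 0.6286
  pop: TP=11, FP=2+1=3, FN=3+2=5 → 22/30 = 0.7333
Weighted-F1 score = Σ (supportᵢ/N)·F1 scoreᵢ with N=48: (16/48)·0.5161 + (16/48)·0.6286 + (16/48)·0.7333 = 0.626

0.626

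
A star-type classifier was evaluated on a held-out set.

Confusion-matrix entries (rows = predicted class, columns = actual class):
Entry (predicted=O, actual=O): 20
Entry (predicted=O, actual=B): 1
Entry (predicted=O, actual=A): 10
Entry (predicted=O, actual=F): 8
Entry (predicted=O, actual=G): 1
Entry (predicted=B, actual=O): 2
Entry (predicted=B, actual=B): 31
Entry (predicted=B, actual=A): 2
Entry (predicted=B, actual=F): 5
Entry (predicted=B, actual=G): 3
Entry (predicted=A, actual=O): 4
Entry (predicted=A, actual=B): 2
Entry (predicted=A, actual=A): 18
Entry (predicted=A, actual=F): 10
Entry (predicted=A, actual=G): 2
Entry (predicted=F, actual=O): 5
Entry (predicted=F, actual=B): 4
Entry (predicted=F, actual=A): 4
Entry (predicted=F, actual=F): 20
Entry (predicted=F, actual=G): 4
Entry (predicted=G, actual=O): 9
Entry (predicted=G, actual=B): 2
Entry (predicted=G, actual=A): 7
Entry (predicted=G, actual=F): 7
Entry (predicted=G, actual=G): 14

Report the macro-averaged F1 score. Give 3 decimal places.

Per-class F1 score (2·TP/(2·TP+FP+FN)):
  O: TP=20, FP=1+10+8+1=20, FN=2+4+5+9=20 → 40/80 = 0.5000
  B: TP=31, FP=2+2+5+3=12, FN=1+2+4+2=9 → 62/83 = 0.7470
  A: TP=18, FP=4+2+10+2=18, FN=10+2+4+7=23 → 36/77 = 0.4675
  F: TP=20, FP=5+4+4+4=17, FN=8+5+10+7=30 → 40/87 = 0.4598
  G: TP=14, FP=9+2+7+7=25, FN=1+3+2+4=10 → 28/63 = 0.4444
Macro-F1 score = mean = (0.5000 + 0.7470 + 0.4675 + 0.4598 + 0.4444) / 5 = 0.524

0.524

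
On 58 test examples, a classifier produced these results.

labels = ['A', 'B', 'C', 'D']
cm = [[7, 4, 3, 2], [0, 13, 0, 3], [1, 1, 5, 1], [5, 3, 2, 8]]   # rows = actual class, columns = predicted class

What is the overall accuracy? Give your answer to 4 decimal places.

Accuracy = trace / total = (7+13+5+8=33) / 58 = 33/58 = 0.5690

0.5690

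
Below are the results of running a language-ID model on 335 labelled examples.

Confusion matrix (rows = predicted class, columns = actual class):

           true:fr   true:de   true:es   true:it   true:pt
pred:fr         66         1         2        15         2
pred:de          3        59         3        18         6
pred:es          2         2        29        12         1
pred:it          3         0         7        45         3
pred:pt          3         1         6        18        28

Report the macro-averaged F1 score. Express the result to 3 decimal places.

0.667

Per-class F1 score (2·TP/(2·TP+FP+FN)):
  fr: TP=66, FP=1+2+15+2=20, FN=3+2+3+3=11 → 132/163 = 0.8098
  de: TP=59, FP=3+3+18+6=30, FN=1+2+0+1=4 → 118/152 = 0.7763
  es: TP=29, FP=2+2+12+1=17, FN=2+3+7+6=18 → 58/93 = 0.6237
  it: TP=45, FP=3+0+7+3=13, FN=15+18+12+18=63 → 90/166 = 0.5422
  pt: TP=28, FP=3+1+6+18=28, FN=2+6+1+3=12 → 56/96 = 0.5833
Macro-F1 score = mean = (0.8098 + 0.7763 + 0.6237 + 0.5422 + 0.5833) / 5 = 0.667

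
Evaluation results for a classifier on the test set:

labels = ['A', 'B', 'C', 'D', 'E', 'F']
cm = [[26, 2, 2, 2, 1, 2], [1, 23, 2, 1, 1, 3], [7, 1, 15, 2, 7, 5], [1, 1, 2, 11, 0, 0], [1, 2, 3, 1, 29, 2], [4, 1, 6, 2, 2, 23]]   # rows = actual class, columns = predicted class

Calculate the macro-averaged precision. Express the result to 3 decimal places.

Per-class precision (TP/(TP+FP)):
  A: TP=26, FP=1+7+1+1+4=14 → 26/40 = 0.6500
  B: TP=23, FP=2+1+1+2+1=7 → 23/30 = 0.7667
  C: TP=15, FP=2+2+2+3+6=15 → 15/30 = 0.5000
  D: TP=11, FP=2+1+2+1+2=8 → 11/19 = 0.5789
  E: TP=29, FP=1+1+7+0+2=11 → 29/40 = 0.7250
  F: TP=23, FP=2+3+5+0+2=12 → 23/35 = 0.6571
Macro-precision = mean = (0.6500 + 0.7667 + 0.5000 + 0.5789 + 0.7250 + 0.6571) / 6 = 0.646

0.646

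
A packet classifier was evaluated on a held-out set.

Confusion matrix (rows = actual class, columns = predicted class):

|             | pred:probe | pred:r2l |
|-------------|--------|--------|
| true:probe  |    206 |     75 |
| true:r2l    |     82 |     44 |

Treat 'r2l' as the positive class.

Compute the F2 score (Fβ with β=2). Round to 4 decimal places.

Fβ = (1+β²)·TP / ((1+β²)·TP + β²·FN + FP), with β²=4
= 5·44 / (5·44 + 4·82 + 75) = 0.3531

0.3531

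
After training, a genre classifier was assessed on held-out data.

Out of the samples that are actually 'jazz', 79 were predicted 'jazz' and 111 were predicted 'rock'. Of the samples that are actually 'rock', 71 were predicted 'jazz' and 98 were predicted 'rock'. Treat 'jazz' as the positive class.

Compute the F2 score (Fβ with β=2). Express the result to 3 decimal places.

0.434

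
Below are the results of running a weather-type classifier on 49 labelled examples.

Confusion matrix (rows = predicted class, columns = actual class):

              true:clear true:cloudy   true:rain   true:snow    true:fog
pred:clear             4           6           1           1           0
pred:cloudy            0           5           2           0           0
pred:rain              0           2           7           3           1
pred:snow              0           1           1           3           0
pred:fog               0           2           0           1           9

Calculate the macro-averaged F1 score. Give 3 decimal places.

0.560

Per-class F1 score (2·TP/(2·TP+FP+FN)):
  clear: TP=4, FP=6+1+1+0=8, FN=0+0+0+0=0 → 8/16 = 0.5000
  cloudy: TP=5, FP=0+2+0+0=2, FN=6+2+1+2=11 → 10/23 = 0.4348
  rain: TP=7, FP=0+2+3+1=6, FN=1+2+1+0=4 → 14/24 = 0.5833
  snow: TP=3, FP=0+1+1+0=2, FN=1+0+3+1=5 → 6/13 = 0.4615
  fog: TP=9, FP=0+2+0+1=3, FN=0+0+1+0=1 → 18/22 = 0.8182
Macro-F1 score = mean = (0.5000 + 0.4348 + 0.5833 + 0.4615 + 0.8182) / 5 = 0.560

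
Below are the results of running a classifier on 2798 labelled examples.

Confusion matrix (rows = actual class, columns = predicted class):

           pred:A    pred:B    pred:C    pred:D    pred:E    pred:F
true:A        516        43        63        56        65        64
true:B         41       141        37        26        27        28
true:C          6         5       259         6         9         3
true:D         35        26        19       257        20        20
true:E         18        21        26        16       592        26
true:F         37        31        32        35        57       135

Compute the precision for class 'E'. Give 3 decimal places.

0.769

Take TP from the diagonal, FP from the rest of the 'E' prediction marginal, FN from the rest of the 'E' actual marginal.
precision = TP/(TP+FP).
E: TP=592, FP=65+27+9+20+57=178 → 592/770 = 0.7688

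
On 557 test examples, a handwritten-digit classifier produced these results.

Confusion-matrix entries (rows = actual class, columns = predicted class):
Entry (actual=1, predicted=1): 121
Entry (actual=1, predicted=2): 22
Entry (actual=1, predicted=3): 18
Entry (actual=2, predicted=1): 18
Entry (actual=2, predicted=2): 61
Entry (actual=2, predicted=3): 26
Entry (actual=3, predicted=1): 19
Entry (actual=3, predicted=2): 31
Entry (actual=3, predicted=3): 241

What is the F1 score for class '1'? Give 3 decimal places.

0.759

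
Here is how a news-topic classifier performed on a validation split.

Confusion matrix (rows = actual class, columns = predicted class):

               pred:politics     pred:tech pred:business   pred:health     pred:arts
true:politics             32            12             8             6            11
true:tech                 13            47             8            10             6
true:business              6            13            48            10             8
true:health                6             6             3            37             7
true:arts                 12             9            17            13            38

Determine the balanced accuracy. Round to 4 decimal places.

Balanced accuracy = mean of per-class recall.
  politics: recall = 32/69 = 0.46377
  tech: recall = 47/84 = 0.55952
  business: recall = 48/85 = 0.56471
  health: recall = 37/59 = 0.62712
  arts: recall = 38/89 = 0.42697
Mean = (0.46377 + 0.55952 + 0.56471 + 0.62712 + 0.42697) / 5 = 0.5284

0.5284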